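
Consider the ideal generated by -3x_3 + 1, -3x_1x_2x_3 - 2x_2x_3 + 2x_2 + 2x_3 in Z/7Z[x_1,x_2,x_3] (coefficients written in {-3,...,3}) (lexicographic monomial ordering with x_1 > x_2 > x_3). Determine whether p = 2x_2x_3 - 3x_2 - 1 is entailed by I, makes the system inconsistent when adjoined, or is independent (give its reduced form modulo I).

Adjoining 2x_2x_3 - 3x_2 - 1 makes the ideal the whole ring: the system is inconsistent.

First compute the reduced Gröbner basis of I by Buchberger's algorithm.
f_1 = -3x_3 + 1, LT = x_3.
f_2 = -3x_1x_2x_3 - 2x_2x_3 + 2x_2 + 2x_3, LT = x_1x_2x_3.

S(f_1,f_2): lcm = x_1x_2x_3. S = 2x_1x_2 - 3x_2x_3 + 3x_2 + 3x_3.
  leading term x_1x_2: no divisor's leading term divides it; move 2x_1x_2 to the remainder.
  leading term x_2x_3: subtract (x_2)·f_1 from -3x_2x_3 + 3x_2 + 3x_3 → 2x_2 + 3x_3
  leading term x_2: no divisor's leading term divides it; move 2x_2 to the remainder.
  leading term x_3: subtract (-1)·f_1 from 3x_3 → 1
  leading term 1: no divisor's leading term divides it; move 1 to the remainder.
  remainder 2x_1x_2 + 2x_2 + 1 ≠ 0; add h_3 = 2x_1x_2 + 2x_2 + 1 to the basis.

S(f_1,h_3): leading monomials are coprime, so the S-polynomial reduces to 0 (Buchberger's first criterion).
S(f_2,h_3): lcm = x_1x_2x_3. S = 2x_2x_3 - 3x_2.
  leading term x_2x_3: subtract (-3x_2)·f_1 from 2x_2x_3 - 3x_2 → 0
  remainder 0.

Every S-polynomial of the final basis reduces to 0, so we have a Gröbner basis.
Inter-reduce: drop elements whose leading term is divisible by another's, tail-reduce, and make monic.
Reduced Gröbner basis: {x_1x_2 + x_2 - 3, x_3 + 2}.
Label its elements g_1 = x_1x_2 + x_2 - 3, g_2 = x_3 + 2.

Reduce p = 2x_2x_3 - 3x_2 - 1 modulo G:
  leading term x_2x_3: subtract (2x_2)·g_2 from 2x_2x_3 - 3x_2 - 1 → -1
  leading term 1: no divisor's leading term divides it; move -1 to the remainder.
  normal form = -1.
The normal form is nonzero, so p ∉ I. Since p minus its normal form lies in I, I + (p) = I + (r) where r = -1; decide whether this ideal is the whole ring.
Here r = -1 is a nonzero constant, hence a unit: 1 ∈ I + (p), the Gröbner basis of I + (p) is {1}, and the enlarged system has no common solution — adjoining p is inconsistent.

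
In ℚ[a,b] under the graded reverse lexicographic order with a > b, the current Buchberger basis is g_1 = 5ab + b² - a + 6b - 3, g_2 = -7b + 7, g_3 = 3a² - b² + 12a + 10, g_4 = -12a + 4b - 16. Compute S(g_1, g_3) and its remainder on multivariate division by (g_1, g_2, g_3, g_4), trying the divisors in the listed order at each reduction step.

lcm(LM(g_1), LM(g_3)) = a²b.
S = (lcm/LT(g_1))·g_1 − (lcm/LT(g_3))·g_3 = ⅕ab² + ⅓b³ - ⅕a² - 14/5ab - ⅗a - 10/3b.
Reduce S modulo (g_1, g_2, g_3, g_4) in that order:
  leading term ab²: subtract (1/25b)·g_1 from ⅕ab² + ⅓b³ - ⅕a² - 14/5ab - ⅗a - 10/3b → 22/75b³ - ⅕a² - 69/25ab - 6/25b² - ⅗a - 241/75b
  leading term b³: subtract (-22/525b²)·g_2 from 22/75b³ - ⅕a² - 69/25ab - 6/25b² - ⅗a - 241/75b → -⅕a² - 69/25ab + 4/75b² - ⅗a - 241/75b
  leading term a²: subtract (-1/15)·g_3 from -⅕a² - 69/25ab + 4/75b² - ⅗a - 241/75b → -69/25ab - 1/75b² + ⅕a - 241/75b + ⅔
  leading term ab: subtract (-69/125)·g_1 from -69/25ab - 1/75b² + ⅕a - 241/75b + ⅔ → 202/375b² - 44/125a + 37/375b - 371/375
  leading term b²: subtract (-202/2625b)·g_2 from 202/375b² - 44/125a + 37/375b - 371/375 → -44/125a + 239/375b - 371/375
  leading term a: subtract (11/375)·g_4 from -44/125a + 239/375b - 371/375 → 13/25b - 13/25
  leading term b: subtract (-13/175)·g_2 from 13/25b - 13/25 → 0
The remainder is 0, so this S-polynomial contributes no new basis element.

S(g_1, g_3) = ⅕ab² + ⅓b³ - ⅕a² - 14/5ab - ⅗a - 10/3b; remainder on division = 0.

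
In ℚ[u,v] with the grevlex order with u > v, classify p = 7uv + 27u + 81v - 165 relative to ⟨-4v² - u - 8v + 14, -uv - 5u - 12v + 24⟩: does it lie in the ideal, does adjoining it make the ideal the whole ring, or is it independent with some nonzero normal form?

Adjoining 7uv + 27u + 81v - 165 makes the ideal the whole ring: the system is inconsistent.

First compute the reduced Gröbner basis of I by Buchberger's algorithm.
f_1 = -4v² - u - 8v + 14, LT = v².
f_2 = -uv - 5u - 12v + 24, LT = uv.

S(f_1,f_2): lcm = uv². S = ¼u² - 3uv - 12v² - 7/2u + 24v.
  leading term u²: no divisor's leading term divides it; move ¼u² to the remainder.
  leading term uv: subtract (3)·f_2 from -3uv - 12v² - 7/2u + 24v → -12v² + 23/2u + 60v - 72
  leading term v²: subtract (3)·f_1 from -12v² + 23/2u + 60v - 72 → 29/2u + 84v - 114
  leading term u: no divisor's leading term divides it; move 29/2u to the remainder.
  leading term v: no divisor's leading term divides it; move 84v to the remainder.
  leading term 1: no divisor's leading term divides it; move -114 to the remainder.
  remainder ¼u² + 29/2u + 84v - 114 ≠ 0; add h_3 = ¼u² + 29/2u + 84v - 114 to the basis.

The other S-polynomials (S(f_1,h_3), S(f_2,h_3)) all reduce to 0 modulo the current basis, so we have a Gröbner basis.
Inter-reduce: drop elements whose leading term is divisible by another's, tail-reduce, and make monic.
Reduced Gröbner basis: {u² + 58u + 336v - 456, uv + 5u + 12v - 24, v² + ¼u + 2v - 7/2}.
Label its elements g_1 = u² + 58u + 336v - 456, g_2 = uv + 5u + 12v - 24, g_3 = v² + ¼u + 2v - 7/2.

Reduce p = 7uv + 27u + 81v - 165 modulo G:
  leading term uv: subtract (7)·g_2 from 7uv + 27u + 81v - 165 → -8u - 3v + 3
  leading term u: no divisor's leading term divides it; move -8u to the remainder.
  leading term v: no divisor's leading term divides it; move -3v to the remainder.
  leading term 1: no divisor's leading term divides it; move 3 to the remainder.
  normal form = -8u - 3v + 3.
The normal form is nonzero, so p ∉ I. Since p minus its normal form lies in I, I + (p) = I + (r) where r = -8u - 3v + 3; decide whether this ideal is the whole ring.
Run Buchberger on G together with r (pairs among the g_i already reduce to 0 since G is a Gröbner basis):
g_1 = u² + 58u + 336v - 456, LT = u².
g_2 = uv + 5u + 12v - 24, LT = uv.
g_3 = v² + ¼u + 2v - 7/2, LT = v².
r = -8u - 3v + 3, LT = u.

S(g_1,r): lcm = u². S = -⅜uv + 467/8u + 336v - 456.
  leading term uv: subtract (-⅜)·g_2 from -⅜uv + 467/8u + 336v - 456 → 241/4u + 681/2v - 465
  leading term u: subtract (-241/32)·r from 241/4u + 681/2v - 465 → 10173/32v - 14157/32
  leading term v: no divisor's leading term divides it; move 10173/32v to the remainder.
  leading term 1: no divisor's leading term divides it; move -14157/32 to the remainder.
  remainder 10173/32v - 14157/32 ≠ 0; add m_5 = 10173/32v - 14157/32 to the basis.

S(g_2,r): lcm = uv. S = -⅜v² + 5u + 99/8v - 24.
  leading term v²: subtract (-⅜)·g_3 from -⅜v² + 5u + 99/8v - 24 → 163/32u + 105/8v - 405/16
  leading term u: subtract (-163/256)·r from 163/32u + 105/8v - 405/16 → 2871/256v - 5991/256
  leading term v: subtract (957/27128)·m_5 from 2871/256v - 5991/256 → -52869/6782
  leading term 1: no divisor's leading term divides it; move -52869/6782 to the remainder.
  remainder -52869/6782 ≠ 0; add m_6 = -52869/6782 to the basis.

The other S-polynomials (S(g_1,g_2), S(g_1,g_3), S(g_2,g_3), S(g_3,r), S(g_1,m_5), S(g_2,m_5), S(g_3,m_5), S(r,m_5), S(g_1,m_6), S(g_2,m_6), S(g_3,m_6), S(r,m_6), S(m_5,m_6)) all reduce to 0 modulo the current basis, so we have a Gröbner basis.
Inter-reduce: drop elements whose leading term is divisible by another's, tail-reduce, and make monic.
Reduced Gröbner basis: {1}.
The reduced Gröbner basis of I + (p) is {1}: the ideal is the whole ring, so the enlarged system has no common solution — adjoining p is inconsistent.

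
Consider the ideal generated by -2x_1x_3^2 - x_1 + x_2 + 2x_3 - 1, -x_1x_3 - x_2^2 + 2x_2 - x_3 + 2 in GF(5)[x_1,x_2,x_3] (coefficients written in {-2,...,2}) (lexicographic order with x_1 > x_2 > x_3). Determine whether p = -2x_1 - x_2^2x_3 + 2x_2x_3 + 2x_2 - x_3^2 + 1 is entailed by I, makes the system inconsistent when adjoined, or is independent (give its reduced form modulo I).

First compute the reduced Gröbner basis of I by Buchberger's algorithm.
f_1 = -2x_1x_3^2 - x_1 + x_2 + 2x_3 - 1, LT = x_1x_3^2.
f_2 = -x_1x_3 - x_2^2 + 2x_2 - x_3 + 2, LT = x_1x_3.

S(f_1,f_2): lcm = x_1x_3^2. S = -2x_1 - x_2^2x_3 + 2x_2x_3 + 2x_2 - x_3^2 + x_3 - 2.
  reduce S modulo (f_1, f_2):
  remainder -2x_1 - x_2^2x_3 + 2x_2x_3 + 2x_2 - x_3^2 + x_3 - 2 ≠ 0; add h_3 = -2x_1 - x_2^2x_3 + 2x_2x_3 + 2x_2 - x_3^2 + x_3 - 2 to the basis.

S(f_1,h_3): lcm = x_1x_3^2. S = -2x_1 + 2x_2^2x_3^3 + x_2x_3^3 + x_2x_3^2 + 2x_2 + 2x_3^4 - 2x_3^3 - x_3^2 - x_3 - 2.
  reduce S modulo (f_1, f_2, h_3):
  remainder 2x_2^2x_3^3 + x_2^2x_3 + x_2x_3^3 + x_2x_3^2 - 2x_2x_3 + 2x_3^4 - 2x_3^3 - 2x_3 ≠ 0; add h_4 = 2x_2^2x_3^3 + x_2^2x_3 + x_2x_3^3 + x_2x_3^2 - 2x_2x_3 + 2x_3^4 - 2x_3^3 - 2x_3 to the basis.

S(f_2,h_3): lcm = x_1x_3. S = 2x_2^2x_3^2 + x_2^2 + x_2x_3^2 + x_2x_3 - 2x_2 + 2x_3^3 - 2x_3^2 - 2.
  reduce S modulo (f_1, f_2, h_3, h_4):
  remainder 2x_2^2x_3^2 + x_2^2 + x_2x_3^2 + x_2x_3 - 2x_2 + 2x_3^3 - 2x_3^2 - 2 ≠ 0; add h_5 = 2x_2^2x_3^2 + x_2^2 + x_2x_3^2 + x_2x_3 - 2x_2 + 2x_3^3 - 2x_3^2 - 2 to the basis.

The other S-polynomials (S(f_1,h_4), S(f_2,h_4), S(h_3,h_4), S(f_1,h_5), S(f_2,h_5), S(h_3,h_5), S(h_4,h_5)) all reduce to 0 modulo the current basis, so we have a Gröbner basis.
Inter-reduce: drop elements whose leading term is divisible by another's, tail-reduce, and make monic.
Reduced Gröbner basis: {x_1 - 2x_2^2x_3 - x_2x_3 - x_2 - 2x_3^2 + 2x_3 + 1, x_2^2x_3^2 - 2x_2^2 - 2x_2x_3^2 - 2x_2x_3 - x_2 + x_3^3 - x_3^2 - 1}.
Label its elements g_1 = x_1 - 2x_2^2x_3 - x_2x_3 - x_2 - 2x_3^2 + 2x_3 + 1, g_2 = x_2^2x_3^2 - 2x_2^2 - 2x_2x_3^2 - 2x_2x_3 - x_2 + x_3^3 - x_3^2 - 1.

Reduce p = -2x_1 - x_2^2x_3 + 2x_2x_3 + 2x_2 - x_3^2 + 1 modulo G:
  leading term x_1: subtract (-2)·g_1 from -2x_1 - x_2^2x_3 + 2x_2x_3 + 2x_2 - x_3^2 + 1 → -x_3 - 2
  leading term x_3: no divisor's leading term divides it; move -x_3 to the remainder.
  leading term 1: no divisor's leading term divides it; move -2 to the remainder.
  normal form = -x_3 - 2.
The normal form is nonzero, so p ∉ I. Since p minus its normal form lies in I, I + (p) = I + (r) where r = -x_3 - 2; decide whether this ideal is the whole ring.
Run Buchberger on G together with r (pairs among the g_i already reduce to 0 since G is a Gröbner basis):
g_1 = x_1 - 2x_2^2x_3 - x_2x_3 - x_2 - 2x_3^2 + 2x_3 + 1, LT = x_1.
g_2 = x_2^2x_3^2 - 2x_2^2 - 2x_2x_3^2 - 2x_2x_3 - x_2 + x_3^3 - x_3^2 - 1, LT = x_2^2x_3^2.
r = -x_3 - 2, LT = x_3.

S(g_2,r): lcm = x_2^2x_3^2. S = -2x_2^2x_3 - 2x_2^2 - 2x_2x_3^2 - 2x_2x_3 - x_2 + x_3^3 - x_3^2 - 1.
  reduce S modulo (g_1, g_2, r):
  remainder 2x_2^2 + 2 ≠ 0; add m_4 = 2x_2^2 + 2 to the basis.

The other S-polynomials (S(g_1,g_2), S(g_1,r), S(g_1,m_4), S(g_2,m_4), S(r,m_4)) all reduce to 0 modulo the current basis, so we have a Gröbner basis.
Inter-reduce: drop elements whose leading term is divisible by another's, tail-reduce, and make monic.
Reduced Gröbner basis: {x_1 + x_2, x_2^2 + 1, x_3 + 2}.
The reduced Gröbner basis of I + (p) is {x_1 + x_2, x_2^2 + 1, x_3 + 2} ≠ {1}, a proper ideal, so the enlarged system stays consistent: p is independent of I, with normal form -x_3 - 2.

-2x_1 - x_2^2x_3 + 2x_2x_3 + 2x_2 - x_3^2 + 1 is independent of I; its normal form modulo I is -x_3 - 2.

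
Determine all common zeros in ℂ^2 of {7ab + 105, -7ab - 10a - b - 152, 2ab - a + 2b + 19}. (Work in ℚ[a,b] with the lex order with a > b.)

Compute a lex Gröbner basis by Buchberger's algorithm.
f_1 = 7ab + 105, LT = ab.
f_2 = -7ab - 10a - b - 152, LT = ab.
f_3 = 2ab - a + 2b + 19, LT = ab.

S(f_1,f_2): lcm = ab. S = -10/7a - 1/7b - 47/7.
  leading term a: no divisor's leading term divides it; move -10/7a to the remainder.
  leading term b: no divisor's leading term divides it; move -1/7b to the remainder.
  leading term 1: no divisor's leading term divides it; move -47/7 to the remainder.
  remainder -10/7a - 1/7b - 47/7 ≠ 0; add h_4 = -10/7a - 1/7b - 47/7 to the basis.

S(f_1,f_3): lcm = ab. S = ½a - b + 11/2.
  leading term a: subtract (-7/20)·h_4 from ½a - b + 11/2 → -21/20b + 63/20
  leading term b: no divisor's leading term divides it; move -21/20b to the remainder.
  leading term 1: no divisor's leading term divides it; move 63/20 to the remainder.
  remainder -21/20b + 63/20 ≠ 0; add h_5 = -21/20b + 63/20 to the basis.

The other S-polynomials (S(f_2,f_3), S(f_1,h_4), S(f_2,h_4), S(f_3,h_4), S(f_1,h_5), S(f_2,h_5), S(f_3,h_5), S(h_4,h_5)) all reduce to 0 modulo the current basis, so we have a Gröbner basis.
Inter-reduce: drop elements whose leading term is divisible by another's, tail-reduce, and make monic.
Reduced Gröbner basis: {a + 5, b - 3}.

Since the basis is lex-ordered, b - 3 is univariate in b. Its roots are {3}. Back-substituting each root into the other basis elements fixes the other coordinates.
  b = 3: the earlier basis element becomes a + 5 = 0, giving a = -5 — point (-5, 3).
Substituting each solution back into the original system confirms all equations vanish.

{(-5, 3)}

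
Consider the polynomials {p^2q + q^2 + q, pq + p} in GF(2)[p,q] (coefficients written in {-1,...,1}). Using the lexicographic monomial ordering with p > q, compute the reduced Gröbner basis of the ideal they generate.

f_1 = p^2q + q^2 + q, LT = p^2q.
f_2 = pq + p, LT = pq.

S(f_1,f_2): lcm = p^2q. S = p^2 + q^2 + q.
  leading term p^2: no divisor's leading term divides it; move p^2 to the remainder.
  leading term q^2: no divisor's leading term divides it; move q^2 to the remainder.
  leading term q: no divisor's leading term divides it; move q to the remainder.
  remainder p^2 + q^2 + q ≠ 0; add g_3 = p^2 + q^2 + q to the basis.

S(f_1,g_3): lcm = p^2q. S = q^3 + q.
  leading term q^3: no divisor's leading term divides it; move q^3 to the remainder.
  leading term q: no divisor's leading term divides it; move q to the remainder.
  remainder q^3 + q ≠ 0; add g_4 = q^3 + q to the basis.

The other S-polynomials (S(f_2,g_3), S(f_1,g_4), S(f_2,g_4), S(g_3,g_4)) all reduce to 0 modulo the current basis, so we have a Gröbner basis.
Inter-reduce: drop elements whose leading term is divisible by another's, tail-reduce, and make monic.

G = {p^2 + q^2 + q, pq + p, q^3 + q}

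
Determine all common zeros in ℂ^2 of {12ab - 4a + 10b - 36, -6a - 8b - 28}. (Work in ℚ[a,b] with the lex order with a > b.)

Compute a lex Gröbner basis by Buchberger's algorithm.
f_1 = 12ab - 4a + 10b - 36, LT = ab.
f_2 = -6a - 8b - 28, LT = a.

S(f_1,f_2): lcm = ab. S = -⅓a - 4/3b² - 23/6b - 3.
  leading term a: subtract (1/18)·f_2 from -⅓a - 4/3b² - 23/6b - 3 → -4/3b² - 61/18b - 13/9
  leading term b²: no divisor's leading term divides it; move -4/3b² to the remainder.
  leading term b: no divisor's leading term divides it; move -61/18b to the remainder.
  leading term 1: no divisor's leading term divides it; move -13/9 to the remainder.
  remainder -4/3b² - 61/18b - 13/9 ≠ 0; add h_3 = -4/3b² - 61/18b - 13/9 to the basis.

The other S-polynomials (S(f_1,h_3), S(f_2,h_3)) all reduce to 0 modulo the current basis, so we have a Gröbner basis.
Inter-reduce: drop elements whose leading term is divisible by another's, tail-reduce, and make monic.
Reduced Gröbner basis: {a + 4/3b + 14/3, b² + 61/24b + 13/12}.

A lex Gröbner basis eliminates variables successively. Here b² + 61/24b + 13/12 depends only on b, with roots {-2, -13/24}; lifting each root through the earlier basis elements recovers the full solutions.
  b = -2: the earlier basis element becomes a + 2 = 0, giving a = -2 — point (-2, -2).
  b = -13/24: the earlier basis element becomes a + 71/18 = 0, giving a = -71/18 — point (-71/18, -13/24).
Substituting each solution back into the original system confirms all equations vanish.

{(-2, -2), (-71/18, -13/24)}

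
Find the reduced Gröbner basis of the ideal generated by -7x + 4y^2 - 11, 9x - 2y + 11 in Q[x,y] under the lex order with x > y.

G = {x - 2/9y + 11/9, y^2 - 7/18y - 11/18}

f_1 = -7x + 4y^2 - 11, LT = x.
f_2 = 9x - 2y + 11, LT = x.

S(f_1,f_2): lcm = x. S = -4/7y^2 + 2/9y + 22/63.
  leading term y^2: no divisor's leading term divides it; move -4/7y^2 to the remainder.
  leading term y: no divisor's leading term divides it; move 2/9y to the remainder.
  leading term 1: no divisor's leading term divides it; move 22/63 to the remainder.
  remainder -4/7y^2 + 2/9y + 22/63 ≠ 0; add g_3 = -4/7y^2 + 2/9y + 22/63 to the basis.

S(f_1,g_3): leading monomials are coprime, so the S-polynomial reduces to 0 (Buchberger's first criterion).
S(f_2,g_3): leading monomials are coprime, so the S-polynomial reduces to 0 (Buchberger's first criterion).
Every S-polynomial of the final basis reduces to 0, so we have a Gröbner basis.
Inter-reduce: drop elements whose leading term is divisible by another's, tail-reduce, and make monic.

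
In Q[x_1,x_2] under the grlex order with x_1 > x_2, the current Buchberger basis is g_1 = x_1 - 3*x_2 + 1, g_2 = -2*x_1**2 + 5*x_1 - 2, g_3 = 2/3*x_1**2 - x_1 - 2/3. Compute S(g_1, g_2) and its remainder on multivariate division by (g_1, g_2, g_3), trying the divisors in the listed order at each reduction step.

lcm(LM(g_1), LM(g_2)) = x_1**2.
S = (lcm/LT(g_1))·g_1 − (lcm/LT(g_2))·g_2 = -3*x_1*x_2 + 7/2*x_1 - 1.
Reduce S modulo (g_1, g_2, g_3) in that order:
  leading term x_1*x_2: subtract (-3*x_2)·g_1 from -3*x_1*x_2 + 7/2*x_1 - 1 → -9*x_2**2 + 7/2*x_1 + 3*x_2 - 1
  leading term x_2**2: no divisor's leading term divides it; move -9*x_2**2 to the remainder.
  leading term x_1: subtract (7/2)·g_1 from 7/2*x_1 + 3*x_2 - 1 → 27/2*x_2 - 9/2
  leading term x_2: no divisor's leading term divides it; move 27/2*x_2 to the remainder.
  leading term 1: no divisor's leading term divides it; move -9/2 to the remainder.
The remainder -9*x_2**2 + 27/2*x_2 - 9/2 is nonzero, so it would be added as the next basis element.

S(g_1, g_2) = -3*x_1*x_2 + 7/2*x_1 - 1; remainder on division = -9*x_2**2 + 27/2*x_2 - 9/2.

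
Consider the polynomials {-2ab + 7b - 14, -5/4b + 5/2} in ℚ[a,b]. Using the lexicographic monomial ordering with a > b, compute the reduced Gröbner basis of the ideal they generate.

G = {a, b - 2}

Buchberger's algorithm terminates because the ascending chain of leading-term ideals stabilizes.

f_1 = -2ab + 7b - 14, LT = ab.
f_2 = -5/4b + 5/2, LT = b.

S(f_1,f_2): lcm = ab. S = 2a - 7/2b + 7.
  leading term a: no divisor's leading term divides it; move 2a to the remainder.
  leading term b: subtract (14/5)·f_2 from -7/2b + 7 → 0
  remainder 2a ≠ 0; add g_3 = 2a to the basis.

The other S-polynomials (S(f_1,g_3), S(f_2,g_3)) all reduce to 0 modulo the current basis, so we have a Gröbner basis.
Inter-reduce: drop elements whose leading term is divisible by another's, tail-reduce, and make monic.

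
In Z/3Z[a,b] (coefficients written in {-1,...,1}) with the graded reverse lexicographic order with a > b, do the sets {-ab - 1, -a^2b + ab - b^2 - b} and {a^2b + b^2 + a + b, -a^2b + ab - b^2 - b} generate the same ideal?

Since reduced Gröbner bases are canonical representatives of ideals under a given ordering, it suffices to compute and compare them.
Buchberger on the first generating set:
f_1 = -ab - 1, LT = ab.
f_2 = -a^2b + ab - b^2 - b, LT = a^2b.

S(f_1,f_2): lcm = a^2b. S = ab - b^2 + a - b.
  leading term ab: subtract (-1)·f_1 from ab - b^2 + a - b → -b^2 + a - b - 1
  leading term b^2: no divisor's leading term divides it; move -b^2 to the remainder.
  leading term a: no divisor's leading term divides it; move a to the remainder.
  leading term b: no divisor's leading term divides it; move -b to the remainder.
  leading term 1: no divisor's leading term divides it; move -1 to the remainder.
  remainder -b^2 + a - b - 1 ≠ 0; add g_3 = -b^2 + a - b - 1 to the basis.

S(f_1,g_3): lcm = ab^2. S = a^2 - ab - a + b.
  leading term a^2: no divisor's leading term divides it; move a^2 to the remainder.
  leading term ab: subtract (1)·f_1 from -ab - a + b → -a + b + 1
  leading term a: no divisor's leading term divides it; move -a to the remainder.
  leading term b: no divisor's leading term divides it; move b to the remainder.
  leading term 1: no divisor's leading term divides it; move 1 to the remainder.
  remainder a^2 - a + b + 1 ≠ 0; add g_4 = a^2 - a + b + 1 to the basis.

The other S-polynomials (S(f_2,g_3), S(f_1,g_4), S(f_2,g_4), S(g_3,g_4)) all reduce to 0 modulo the current basis, so we have a Gröbner basis.
Inter-reduce: drop elements whose leading term is divisible by another's, tail-reduce, and make monic.
Reduced Gröbner basis: {a^2 - a + b + 1, ab + 1, b^2 - a + b + 1}.

Buchberger on the second generating set:
h_1 = a^2b + b^2 + a + b, LT = a^2b.
h_2 = -a^2b + ab - b^2 - b, LT = a^2b.

S(h_1,h_2): lcm = a^2b. S = ab + a.
  leading term ab: no divisor's leading term divides it; move ab to the remainder.
  leading term a: no divisor's leading term divides it; move a to the remainder.
  remainder ab + a ≠ 0; add k_3 = ab + a to the basis.

S(h_1,k_3): lcm = a^2b. S = -a^2 + b^2 + a + b.
  leading term a^2: no divisor's leading term divides it; move -a^2 to the remainder.
  leading term b^2: no divisor's leading term divides it; move b^2 to the remainder.
  leading term a: no divisor's leading term divides it; move a to the remainder.
  leading term b: no divisor's leading term divides it; move b to the remainder.
  remainder -a^2 + b^2 + a + b ≠ 0; add k_4 = -a^2 + b^2 + a + b to the basis.

S(h_1,k_4): lcm = a^2b. S = b^3 + ab - b^2 + a + b.
  leading term b^3: no divisor's leading term divides it; move b^3 to the remainder.
  leading term ab: subtract (1)·k_3 from ab - b^2 + a + b → -b^2 + b
  leading term b^2: no divisor's leading term divides it; move -b^2 to the remainder.
  leading term b: no divisor's leading term divides it; move b to the remainder.
  remainder b^3 - b^2 + b ≠ 0; add k_5 = b^3 - b^2 + b to the basis.

The other S-polynomials (S(h_2,k_3), S(h_2,k_4), S(k_3,k_4), S(h_1,k_5), S(h_2,k_5), S(k_3,k_5), S(k_4,k_5)) all reduce to 0 modulo the current basis, so we have a Gröbner basis.
Inter-reduce: drop elements whose leading term is divisible by another's, tail-reduce, and make monic.
Reduced Gröbner basis: {b^3 - b^2 + b, a^2 - b^2 - a - b, ab + a}.

Since the reduced bases disagree, the two ideals are not the same.

No, the ideals differ.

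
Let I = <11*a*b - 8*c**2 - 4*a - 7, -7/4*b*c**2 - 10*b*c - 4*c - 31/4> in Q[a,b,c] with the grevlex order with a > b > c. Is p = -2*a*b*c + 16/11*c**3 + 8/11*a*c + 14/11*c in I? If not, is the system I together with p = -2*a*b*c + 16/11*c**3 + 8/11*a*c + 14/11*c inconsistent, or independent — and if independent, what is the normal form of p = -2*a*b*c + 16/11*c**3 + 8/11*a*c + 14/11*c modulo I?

First compute the reduced Gröbner basis of I by Buchberger's algorithm.
f_1 = 11*a*b - 8*c**2 - 4*a - 7, LT = a*b.
f_2 = -7/4*b*c**2 - 10*b*c - 4*c - 31/4, LT = b*c**2.

S(f_1,f_2): lcm = a*b*c**2. S = -8/11*c**4 - 40/7*a*b*c - 4/11*a*c**2 - 16/7*a*c - 7/11*c**2 - 31/7*a.
  leading term c**4: no divisor's leading term divides it; move -8/11*c**4 to the remainder.
  leading term a*b*c: subtract (-40/77*c)·f_1 from -40/7*a*b*c - 4/11*a*c**2 - 16/7*a*c - 7/11*c**2 - 31/7*a → -4/11*a*c**2 - 320/77*c**3 - 48/11*a*c - 7/11*c**2 - 31/7*a - 40/11*c
  leading term a*c**2: no divisor's leading term divides it; move -4/11*a*c**2 to the remainder.
  leading term c**3: no divisor's leading term divides it; move -320/77*c**3 to the remainder.
  leading term a*c: no divisor's leading term divides it; move -48/11*a*c to the remainder.
  leading term c**2: no divisor's leading term divides it; move -7/11*c**2 to the remainder.
  leading term a: no divisor's leading term divides it; move -31/7*a to the remainder.
  leading term c: no divisor's leading term divides it; move -40/11*c to the remainder.
  remainder -8/11*c**4 - 4/11*a*c**2 - 320/77*c**3 - 48/11*a*c - 7/11*c**2 - 31/7*a - 40/11*c ≠ 0; add h_3 = -8/11*c**4 - 4/11*a*c**2 - 320/77*c**3 - 48/11*a*c - 7/11*c**2 - 31/7*a - 40/11*c to the basis.

S(f_1,h_3): leading monomials are coprime, so the S-polynomial reduces to 0 (Buchberger's first criterion).
S(f_2,h_3): lcm = b*c**4. S = -1/2*a*b*c**2 - 6*a*b*c - 7/8*b*c**2 + 16/7*c**3 - 341/56*a*b - 5*b*c + 31/7*c**2.
  leading term a*b*c**2: subtract (-1/22*c**2)·f_1 from -1/2*a*b*c**2 - 6*a*b*c - 7/8*b*c**2 + 16/7*c**3 - 341/56*a*b - 5*b*c + 31/7*c**2 → -4/11*c**4 - 6*a*b*c - 2/11*a*c**2 - 7/8*b*c**2 + 16/7*c**3 - 341/56*a*b - 5*b*c + 633/154*c**2
  leading term c**4: subtract (1/2)·h_3 from -4/11*c**4 - 6*a*b*c - 2/11*a*c**2 - 7/8*b*c**2 + 16/7*c**3 - 341/56*a*b - 5*b*c + 633/154*c**2 → -6*a*b*c - 7/8*b*c**2 + 48/11*c**3 - 341/56*a*b + 24/11*a*c - 5*b*c + 31/7*c**2 + 31/14*a + 20/11*c
  leading term a*b*c: subtract (-6/11*c)·f_1 from -6*a*b*c - 7/8*b*c**2 + 48/11*c**3 - 341/56*a*b + 24/11*a*c - 5*b*c + 31/7*c**2 + 31/14*a + 20/11*c → -7/8*b*c**2 - 341/56*a*b - 5*b*c + 31/7*c**2 + 31/14*a - 2*c
  leading term b*c**2: subtract (1/2)·f_2 from -7/8*b*c**2 - 341/56*a*b - 5*b*c + 31/7*c**2 + 31/14*a - 2*c → -341/56*a*b + 31/7*c**2 + 31/14*a + 31/8
  leading term a*b: subtract (-31/56)·f_1 from -341/56*a*b + 31/7*c**2 + 31/14*a + 31/8 → 0
  remainder 0.

Every S-polynomial of the final basis reduces to 0, so we have a Gröbner basis.
Inter-reduce: drop elements whose leading term is divisible by another's, tail-reduce, and make monic.
Reduced Gröbner basis: {c**4 + 1/2*a*c**2 + 40/7*c**3 + 6*a*c + 7/8*c**2 + 341/56*a + 5*c, b*c**2 + 40/7*b*c + 16/7*c + 31/7, a*b - 8/11*c**2 - 4/11*a - 7/11}.
Label its elements g_1 = c**4 + 1/2*a*c**2 + 40/7*c**3 + 6*a*c + 7/8*c**2 + 341/56*a + 5*c, g_2 = b*c**2 + 40/7*b*c + 16/7*c + 31/7, g_3 = a*b - 8/11*c**2 - 4/11*a - 7/11.

Reduce p = -2*a*b*c + 16/11*c**3 + 8/11*a*c + 14/11*c modulo G:
  leading term a*b*c: subtract (-2*c)·g_3 from -2*a*b*c + 16/11*c**3 + 8/11*a*c + 14/11*c → 0
  normal form = 0.
Since the normal form is 0, p ∈ I.

-2*a*b*c + 16/11*c**3 + 8/11*a*c + 14/11*c lies in I (it reduces to 0).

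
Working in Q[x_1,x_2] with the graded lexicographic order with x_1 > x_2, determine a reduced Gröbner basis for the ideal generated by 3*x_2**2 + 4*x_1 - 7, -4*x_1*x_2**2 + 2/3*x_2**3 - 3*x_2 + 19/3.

G = {x_1**2 - 1/6*x_1*x_2 - 7/4*x_1 - 13/48*x_2 + 19/16, x_2**2 + 4/3*x_1 - 7/3}

f_1 = 3*x_2**2 + 4*x_1 - 7, LT = x_2**2.
f_2 = -4*x_1*x_2**2 + 2/3*x_2**3 - 3*x_2 + 19/3, LT = x_1*x_2**2.

S(f_1,f_2): lcm = x_1*x_2**2. S = 1/6*x_2**3 + 4/3*x_1**2 - 7/3*x_1 - 3/4*x_2 + 19/12.
  leading term x_2**3: subtract (1/18*x_2)·f_1 from 1/6*x_2**3 + 4/3*x_1**2 - 7/3*x_1 - 3/4*x_2 + 19/12 → 4/3*x_1**2 - 2/9*x_1*x_2 - 7/3*x_1 - 13/36*x_2 + 19/12
  leading term x_1**2: no divisor's leading term divides it; move 4/3*x_1**2 to the remainder.
  leading term x_1*x_2: no divisor's leading term divides it; move -2/9*x_1*x_2 to the remainder.
  leading term x_1: no divisor's leading term divides it; move -7/3*x_1 to the remainder.
  leading term x_2: no divisor's leading term divides it; move -13/36*x_2 to the remainder.
  leading term 1: no divisor's leading term divides it; move 19/12 to the remainder.
  remainder 4/3*x_1**2 - 2/9*x_1*x_2 - 7/3*x_1 - 13/36*x_2 + 19/12 ≠ 0; add g_3 = 4/3*x_1**2 - 2/9*x_1*x_2 - 7/3*x_1 - 13/36*x_2 + 19/12 to the basis.

The other S-polynomials (S(f_1,g_3), S(f_2,g_3)) all reduce to 0 modulo the current basis, so we have a Gröbner basis.
Inter-reduce: drop elements whose leading term is divisible by another's, tail-reduce, and make monic.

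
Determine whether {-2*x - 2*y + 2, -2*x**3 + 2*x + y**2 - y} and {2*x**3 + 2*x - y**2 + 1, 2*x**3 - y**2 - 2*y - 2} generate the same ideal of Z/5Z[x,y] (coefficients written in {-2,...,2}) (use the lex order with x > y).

Equality of ideals is decidable: compute both reduced Gröbner bases (unique for the ordering) and check whether they agree.
Buchberger on the first generating set:
f_1 = -2*x - 2*y + 2, LT = x.
f_2 = -2*x**3 + 2*x + y**2 - y, LT = x**3.

S(f_1,f_2): lcm = x**3. S = x**2*y - x**2 + x - 2*y**2 + 2*y.
  leading term x**2*y: subtract (2*x*y)·f_1 from x**2*y - x**2 + x - 2*y**2 + 2*y → -x**2 - x*y**2 + x*y + x - 2*y**2 + 2*y
  leading term x**2: subtract (-2*x)·f_1 from -x**2 - x*y**2 + x*y + x - 2*y**2 + 2*y → -x*y**2 + 2*x*y - 2*y**2 + 2*y
  leading term x*y**2: subtract (-2*y**2)·f_1 from -x*y**2 + 2*x*y - 2*y**2 + 2*y → 2*x*y + y**3 + 2*y**2 + 2*y
  leading term x*y: subtract (-y)·f_1 from 2*x*y + y**3 + 2*y**2 + 2*y → y**3 - y
  leading term y**3: no divisor's leading term divides it; move y**3 to the remainder.
  leading term y: no divisor's leading term divides it; move -y to the remainder.
  remainder y**3 - y ≠ 0; add g_3 = y**3 - y to the basis.

The other S-polynomials (S(f_1,g_3), S(f_2,g_3)) all reduce to 0 modulo the current basis, so we have a Gröbner basis.
Inter-reduce: drop elements whose leading term is divisible by another's, tail-reduce, and make monic.
Reduced Gröbner basis: {x + y - 1, y**3 - y}.

Buchberger on the second generating set:
h_1 = 2*x**3 + 2*x - y**2 + 1, LT = x**3.
h_2 = 2*x**3 - y**2 - 2*y - 2, LT = x**3.

S(h_1,h_2): lcm = x**3. S = x + y - 1.
  leading term x: no divisor's leading term divides it; move x to the remainder.
  leading term y: no divisor's leading term divides it; move y to the remainder.
  leading term 1: no divisor's leading term divides it; move -1 to the remainder.
  remainder x + y - 1 ≠ 0; add k_3 = x + y - 1 to the basis.

S(h_1,k_3): lcm = x**3. S = -x**2*y + x**2 + x + 2*y**2 - 2.
  leading term x**2*y: subtract (-x*y)·k_3 from -x**2*y + x**2 + x + 2*y**2 - 2 → x**2 + x*y**2 - x*y + x + 2*y**2 - 2
  leading term x**2: subtract (x)·k_3 from x**2 + x*y**2 - x*y + x + 2*y**2 - 2 → x*y**2 - 2*x*y + 2*x + 2*y**2 - 2
  leading term x*y**2: subtract (y**2)·k_3 from x*y**2 - 2*x*y + 2*x + 2*y**2 - 2 → -2*x*y + 2*x - y**3 - 2*y**2 - 2
  leading term x*y: subtract (-2*y)·k_3 from -2*x*y + 2*x - y**3 - 2*y**2 - 2 → 2*x - y**3 - 2*y - 2
  leading term x: subtract (2)·k_3 from 2*x - y**3 - 2*y - 2 → -y**3 + y
  leading term y**3: no divisor's leading term divides it; move -y**3 to the remainder.
  leading term y: no divisor's leading term divides it; move y to the remainder.
  remainder -y**3 + y ≠ 0; add k_4 = -y**3 + y to the basis.

The other S-polynomials (S(h_2,k_3), S(h_1,k_4), S(h_2,k_4), S(k_3,k_4)) all reduce to 0 modulo the current basis, so we have a Gröbner basis.
Inter-reduce: drop elements whose leading term is divisible by another's, tail-reduce, and make monic.
Reduced Gröbner basis: {x + y - 1, y**3 - y}.

The two bases agree; hence the ideals are identical.
The same test decides containment: I ⊆ J iff every generator of I reduces to 0 modulo a Gröbner basis of J.

Yes, the ideals are equal.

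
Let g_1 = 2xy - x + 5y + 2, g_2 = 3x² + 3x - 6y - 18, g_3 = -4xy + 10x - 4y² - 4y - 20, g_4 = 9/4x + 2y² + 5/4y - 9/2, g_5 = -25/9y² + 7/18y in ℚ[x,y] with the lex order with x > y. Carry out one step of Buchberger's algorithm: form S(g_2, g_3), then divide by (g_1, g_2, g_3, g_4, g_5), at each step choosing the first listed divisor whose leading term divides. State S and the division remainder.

lcm(LM(g_2), LM(g_3)) = x²y.
S = (lcm/LT(g_2))·g_2 − (lcm/LT(g_3))·g_3 = 5/2x² - xy² - 5x - 2y² - 6y.
Reduce S modulo (g_1, g_2, g_3, g_4, g_5) in that order:
  leading term x²: subtract (⅚)·g_2 from 5/2x² - xy² - 5x - 2y² - 6y → -xy² - 15/2x - 2y² - y + 15
  leading term xy²: subtract (-½y)·g_1 from -xy² - 15/2x - 2y² - y + 15 → -½xy - 15/2x + ½y² + 15
  leading term xy: subtract (-¼)·g_1 from -½xy - 15/2x + ½y² + 15 → -31/4x + ½y² + 5/4y + 31/2
  leading term x: subtract (-31/9)·g_4 from -31/4x + ½y² + 5/4y + 31/2 → 133/18y² + 50/9y
  leading term y²: subtract (-133/50)·g_5 from 133/18y² + 50/9y → 659/100y
  leading term y: no divisor's leading term divides it; move 659/100y to the remainder.
The remainder 659/100y is nonzero, so it would be added as the next basis element.

S(g_2, g_3) = 5/2x² - xy² - 5x - 2y² - 6y; remainder on division = 659/100y.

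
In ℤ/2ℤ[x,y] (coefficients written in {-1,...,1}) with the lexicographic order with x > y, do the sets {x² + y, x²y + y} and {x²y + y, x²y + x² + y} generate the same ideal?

For a fixed monomial order, each ideal has a unique reduced Gröbner basis; comparing bases decides equality.
Buchberger on the first generating set:
f_1 = x² + y, LT = x².
f_2 = x²y + y, LT = x²y.

S(f_1,f_2): lcm = x²y. S = y² + y.
  leading term y²: no divisor's leading term divides it; move y² to the remainder.
  leading term y: no divisor's leading term divides it; move y to the remainder.
  remainder y² + y ≠ 0; add g_3 = y² + y to the basis.

The other S-polynomials (S(f_1,g_3), S(f_2,g_3)) all reduce to 0 modulo the current basis, so we have a Gröbner basis.
Inter-reduce: drop elements whose leading term is divisible by another's, tail-reduce, and make monic.
Reduced Gröbner basis: {x² + y, y² + y}.

Buchberger on the second generating set:
h_1 = x²y + y, LT = x²y.
h_2 = x²y + x² + y, LT = x²y.

S(h_1,h_2): lcm = x²y. S = x².
  leading term x²: no divisor's leading term divides it; move x² to the remainder.
  remainder x² ≠ 0; add k_3 = x² to the basis.

S(h_1,k_3): lcm = x²y. S = y.
  leading term y: no divisor's leading term divides it; move y to the remainder.
  remainder y ≠ 0; add k_4 = y to the basis.

The other S-polynomials (S(h_2,k_3), S(h_1,k_4), S(h_2,k_4), S(k_3,k_4)) all reduce to 0 modulo the current basis, so we have a Gröbner basis.
Inter-reduce: drop elements whose leading term is divisible by another's, tail-reduce, and make monic.
Reduced Gröbner basis: {x², y}.

These differ, so the ideals are not equal.
The same test decides containment: I ⊆ J iff every generator of I reduces to 0 modulo a Gröbner basis of J.

No, the ideals differ.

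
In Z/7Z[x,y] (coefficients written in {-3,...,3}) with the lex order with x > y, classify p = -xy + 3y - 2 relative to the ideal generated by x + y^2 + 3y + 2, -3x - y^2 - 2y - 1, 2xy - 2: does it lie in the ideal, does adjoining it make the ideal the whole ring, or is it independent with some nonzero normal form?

-xy + 3y - 2 lies in I (it reduces to 0).

First compute the reduced Gröbner basis of I by Buchberger's algorithm.
f_1 = x + y^2 + 3y + 2, LT = x.
f_2 = -3x - y^2 - 2y - 1, LT = x.
f_3 = 2xy - 2, LT = xy.

S(f_1,f_2): lcm = x. S = 3y^2 - 3.
  leading term y^2: no divisor's leading term divides it; move 3y^2 to the remainder.
  leading term 1: no divisor's leading term divides it; move -3 to the remainder.
  remainder 3y^2 - 3 ≠ 0; add h_4 = 3y^2 - 3 to the basis.

S(f_1,f_3): lcm = xy. S = y^3 + 3y^2 + 2y + 1.
  leading term y^3: subtract (-2y)·h_4 from y^3 + 3y^2 + 2y + 1 → 3y^2 + 3y + 1
  leading term y^2: subtract (1)·h_4 from 3y^2 + 3y + 1 → 3y - 3
  leading term y: no divisor's leading term divides it; move 3y to the remainder.
  leading term 1: no divisor's leading term divides it; move -3 to the remainder.
  remainder 3y - 3 ≠ 0; add h_5 = 3y - 3 to the basis.

The other S-polynomials (S(f_2,f_3), S(f_1,h_4), S(f_2,h_4), S(f_3,h_4), S(f_1,h_5), S(f_2,h_5), S(f_3,h_5), S(h_4,h_5)) all reduce to 0 modulo the current basis, so we have a Gröbner basis.
Inter-reduce: drop elements whose leading term is divisible by another's, tail-reduce, and make monic.
Reduced Gröbner basis: {x - 1, y - 1}.
Label its elements g_1 = x - 1, g_2 = y - 1.

Reduce p = -xy + 3y - 2 modulo G:
  leading term xy: subtract (-y)·g_1 from -xy + 3y - 2 → 2y - 2
  leading term y: subtract (2)·g_2 from 2y - 2 → 0
  normal form = 0.
Since the normal form is 0, p ∈ I.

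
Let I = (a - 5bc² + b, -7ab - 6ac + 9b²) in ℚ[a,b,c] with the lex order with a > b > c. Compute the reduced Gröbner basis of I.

Buchberger's algorithm terminates because the ascending chain of leading-term ideals stabilizes.

f_1 = a - 5bc² + b, LT = a.
f_2 = -7ab - 6ac + 9b², LT = ab.

S(f_1,f_2): lcm = ab. S = -6/7ac - 5b²c² + 16/7b².
  leading term ac: subtract (-6/7c)·f_1 from -6/7ac - 5b²c² + 16/7b² → -5b²c² + 16/7b² - 30/7bc³ + 6/7bc
  leading term b²c²: no divisor's leading term divides it; move -5b²c² to the remainder.
  leading term b²: no divisor's leading term divides it; move 16/7b² to the remainder.
  leading term bc³: no divisor's leading term divides it; move -30/7bc³ to the remainder.
  leading term bc: no divisor's leading term divides it; move 6/7bc to the remainder.
  remainder -5b²c² + 16/7b² - 30/7bc³ + 6/7bc ≠ 0; add g_3 = -5b²c² + 16/7b² - 30/7bc³ + 6/7bc to the basis.

The other S-polynomials (S(f_1,g_3), S(f_2,g_3)) all reduce to 0 modulo the current basis, so we have a Gröbner basis.
Inter-reduce: drop elements whose leading term is divisible by another's, tail-reduce, and make monic.

G = {a - 5bc² + b, b²c² - 16/35b² + 6/7bc³ - 6/35bc}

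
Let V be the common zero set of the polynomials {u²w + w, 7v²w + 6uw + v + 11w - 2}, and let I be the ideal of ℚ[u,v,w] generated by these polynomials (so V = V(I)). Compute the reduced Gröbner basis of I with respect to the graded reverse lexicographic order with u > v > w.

f_1 = u²w + w, LT = u²w.
f_2 = 7v²w + 6uw + v + 11w - 2, LT = v²w.

S(f_1,f_2): lcm = u²v²w. S = -6/7u³w - 1/7u²v - 11/7u²w + v²w + 2/7u².
  leading term u³w: subtract (-6/7u)·f_1 from -6/7u³w - 1/7u²v - 11/7u²w + v²w + 2/7u² → -1/7u²v - 11/7u²w + v²w + 2/7u² + 6/7uw
  leading term u²v: no divisor's leading term divides it; move -1/7u²v to the remainder.
  leading term u²w: subtract (-11/7)·f_1 from -11/7u²w + v²w + 2/7u² + 6/7uw → v²w + 2/7u² + 6/7uw + 11/7w
  leading term v²w: subtract (1/7)·f_2 from v²w + 2/7u² + 6/7uw + 11/7w → 2/7u² - 1/7v + 2/7
  leading term u²: no divisor's leading term divides it; move 2/7u² to the remainder.
  leading term v: no divisor's leading term divides it; move -1/7v to the remainder.
  leading term 1: no divisor's leading term divides it; move 2/7 to the remainder.
  remainder -1/7u²v + 2/7u² - 1/7v + 2/7 ≠ 0; add g_3 = -1/7u²v + 2/7u² - 1/7v + 2/7 to the basis.

S(f_1,g_3): lcm = u²vw. S = 2u²w + 2w.
  leading term u²w: subtract (2)·f_1 from 2u²w + 2w → 0
  remainder 0.

S(f_2,g_3): lcm = u²v²w. S = 6/7u³w + 2u²vw + 1/7u²v + 11/7u²w - v²w - 2/7u² + 2vw.
  leading term u³w: subtract (6/7u)·f_1 from 6/7u³w + 2u²vw + 1/7u²v + 11/7u²w - v²w - 2/7u² + 2vw → 2u²vw + 1/7u²v + 11/7u²w - v²w - 2/7u² - 6/7uw + 2vw
  leading term u²vw: subtract (2v)·f_1 from 2u²vw + 1/7u²v + 11/7u²w - v²w - 2/7u² - 6/7uw + 2vw → 1/7u²v + 11/7u²w - v²w - 2/7u² - 6/7uw
  leading term u²v: subtract (-1)·g_3 from 1/7u²v + 11/7u²w - v²w - 2/7u² - 6/7uw → 11/7u²w - v²w - 6/7uw - 1/7v + 2/7
  leading term u²w: subtract (11/7)·f_1 from 11/7u²w - v²w - 6/7uw - 1/7v + 2/7 → -v²w - 6/7uw - 1/7v - 11/7w + 2/7
  leading term v²w: subtract (-1/7)·f_2 from -v²w - 6/7uw - 1/7v - 11/7w + 2/7 → 0
  remainder 0.

Every S-polynomial of the final basis reduces to 0, so we have a Gröbner basis.

G = {u²v - 2u² + v - 2, u²w + w, v²w + 6/7uw + 1/7v + 11/7w - 2/7}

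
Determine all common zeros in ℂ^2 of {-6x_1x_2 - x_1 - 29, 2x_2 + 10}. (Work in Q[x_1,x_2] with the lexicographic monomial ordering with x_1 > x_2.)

Compute a lex Gröbner basis by Buchberger's algorithm.
f_1 = -6x_1x_2 - x_1 - 29, LT = x_1x_2.
f_2 = 2x_2 + 10, LT = x_2.

S(f_1,f_2): lcm = x_1x_2. S = -\tfrac{29}{6}x_1 + \tfrac{29}{6}.
  leading term x_1: no divisor's leading term divides it; move -\tfrac{29}{6}x_1 to the remainder.
  leading term 1: no divisor's leading term divides it; move \tfrac{29}{6} to the remainder.
  remainder -\tfrac{29}{6}x_1 + \tfrac{29}{6} ≠ 0; add h_3 = -\tfrac{29}{6}x_1 + \tfrac{29}{6} to the basis.

The other S-polynomials (S(f_1,h_3), S(f_2,h_3)) all reduce to 0 modulo the current basis, so we have a Gröbner basis.
Inter-reduce: drop elements whose leading term is divisible by another's, tail-reduce, and make monic.
Reduced Gröbner basis: {x_1 - 1, x_2 + 5}.

Elimination: the polynomial x_2 + 5 lies in the elimination ideal for x_2, so x_2 ∈ {-5}. For each such x_2, the remaining basis elements (now univariate) give the rest of the solution.
  x_2 = -5: the earlier basis element becomes x_1 - 1 = 0, giving x_1 = 1 — point (1, -5).
A lex Gröbner basis triangularizes the system, enabling back-substitution.

{(1, -5)}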